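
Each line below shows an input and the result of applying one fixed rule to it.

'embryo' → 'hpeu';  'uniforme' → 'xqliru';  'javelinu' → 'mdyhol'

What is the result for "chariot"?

fkdul

Each output is the input with this applied: delete the last 2 characters, then shift every letter 3 places forward in the alphabet (wrapping around).
For "chariot", step one produces "chari"; step two turns that into "fkdul".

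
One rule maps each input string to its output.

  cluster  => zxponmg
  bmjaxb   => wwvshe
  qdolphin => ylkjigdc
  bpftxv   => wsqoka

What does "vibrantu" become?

Rule — shift every letter 5 places backward in the alphabet (wrapping around), then sort the characters into reverse alphabetical order.
Starting from "vibrantu": after the first operation, "qdwmviop"; after the second, "wvqpomid".

wvqpomid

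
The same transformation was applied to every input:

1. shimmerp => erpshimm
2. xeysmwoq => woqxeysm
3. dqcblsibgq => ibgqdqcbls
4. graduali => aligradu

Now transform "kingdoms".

Looking at the pairs, the operation is to swap the front and back halves of the string, then move the first character to the end.
Starting from "kingdoms": after the first operation, "domsking"; after the second, "omskingd".

omskingd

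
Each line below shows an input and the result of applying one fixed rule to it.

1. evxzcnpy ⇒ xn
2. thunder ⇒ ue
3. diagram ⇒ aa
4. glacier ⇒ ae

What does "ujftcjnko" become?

fjo

What's happening: keep one character in every 3, starting at position 3 (positions 3rd, 6th, 9th, ...).
Doing the same to "ujftcjnko": "fjo".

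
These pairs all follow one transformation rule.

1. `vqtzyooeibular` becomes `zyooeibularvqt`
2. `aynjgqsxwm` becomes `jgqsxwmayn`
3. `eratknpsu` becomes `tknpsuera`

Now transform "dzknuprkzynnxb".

Rule — move the first 3 characters to the end (rotate left by 3).
Doing the same to "dzknuprkzynnxb": "nuprkzynnxbdzk".

nuprkzynnxbdzk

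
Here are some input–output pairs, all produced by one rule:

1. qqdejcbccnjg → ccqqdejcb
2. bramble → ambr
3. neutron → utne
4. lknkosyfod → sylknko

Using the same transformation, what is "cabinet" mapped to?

bica

The rule is to delete the last 3 characters, then move the last 2 characters to the front (rotate right by 2).
Working it through for "cabinet": intermediate "cabi", final "bica".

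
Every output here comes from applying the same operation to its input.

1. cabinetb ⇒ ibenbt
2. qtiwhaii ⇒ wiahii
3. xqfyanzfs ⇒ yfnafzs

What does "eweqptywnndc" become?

qetpwynncd

Looking at the pairs, the operation is to delete the first 2 characters, then swap each adjacent pair of characters (1↔2, 3↔4, ...).
Working it through for "eweqptywnndc": intermediate "eqptywnndc", final "qetpwynncd".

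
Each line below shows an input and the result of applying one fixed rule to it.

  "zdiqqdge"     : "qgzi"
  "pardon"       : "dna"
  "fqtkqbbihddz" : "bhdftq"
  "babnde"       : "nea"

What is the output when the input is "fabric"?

rca

The rule is to swap the front and back halves of the string, then keep every other character starting from the first (positions 1st, 3rd, 5th, ...).
For "fabric" the result is "rca".
(Check on "zdiqqdge": → "qdgezdiq" → "qgzi" ✓)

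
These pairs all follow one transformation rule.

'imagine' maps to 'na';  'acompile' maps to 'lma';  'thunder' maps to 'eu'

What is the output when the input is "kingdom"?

on

Looking at the pairs, the operation is to reverse the string, then keep one character in every 3, starting at position 2 (positions 2nd, 5th, 8th, ...).
Working it through for "kingdom": intermediate "modgnik", final "on".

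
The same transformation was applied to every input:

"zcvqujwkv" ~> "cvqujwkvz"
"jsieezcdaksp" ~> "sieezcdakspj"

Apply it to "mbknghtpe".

Each output is the input with this applied: move the first character to the end.
On "mbknghtpe" that produces "bknghtpem".

bknghtpem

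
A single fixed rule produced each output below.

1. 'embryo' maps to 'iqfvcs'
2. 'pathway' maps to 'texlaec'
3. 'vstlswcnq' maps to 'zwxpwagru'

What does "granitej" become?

In each case the input is transformed by: shift every letter 4 places forward in the alphabet (wrapping around).
On "granitej" that produces "kvermxin".

kvermxin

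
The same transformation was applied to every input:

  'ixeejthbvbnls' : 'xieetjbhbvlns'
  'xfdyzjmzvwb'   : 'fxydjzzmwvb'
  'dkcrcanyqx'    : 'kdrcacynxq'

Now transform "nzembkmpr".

In each case the input is transformed by: swap each adjacent pair of characters (1↔2, 3↔4, ...).
Doing the same to "nzembkmpr": "znmekbpmr".

znmekbpmr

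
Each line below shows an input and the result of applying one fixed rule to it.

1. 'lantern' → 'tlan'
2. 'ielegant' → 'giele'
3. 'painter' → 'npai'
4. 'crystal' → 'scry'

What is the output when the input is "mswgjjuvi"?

The rule is to delete the last 3 characters, then move the last character to the front.
For "mswgjjuvi", step one produces "mswgjj"; step two turns that into "jmswgj".

jmswgj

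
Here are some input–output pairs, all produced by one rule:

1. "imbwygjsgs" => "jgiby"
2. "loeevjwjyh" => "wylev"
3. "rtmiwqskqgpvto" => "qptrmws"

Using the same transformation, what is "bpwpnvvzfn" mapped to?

Rule — swap the front and back halves of the string, then keep every other character starting from the second (positions 2nd, 4th, 6th, ...).
Working it through for "bpwpnvvzfn": intermediate "vvzfnbpwpn", final "vfbwn".

vfbwn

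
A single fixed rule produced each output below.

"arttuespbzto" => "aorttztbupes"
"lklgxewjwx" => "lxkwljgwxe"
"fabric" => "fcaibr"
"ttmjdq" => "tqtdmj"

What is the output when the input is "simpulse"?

seismlpu

Each output is the input with this applied: take characters alternately from the front and the back (1st, last, 2nd, 2nd-last, ...).
Doing the same to "simpulse": "seismlpu".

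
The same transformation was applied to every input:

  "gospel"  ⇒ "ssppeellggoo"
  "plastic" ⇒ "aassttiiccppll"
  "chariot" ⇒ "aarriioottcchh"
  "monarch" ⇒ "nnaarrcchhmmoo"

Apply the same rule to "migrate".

What's happening: move the first 2 characters to the end (rotate left by 2), then double every character.
"migrate" → "ggrraatteemmii".

ggrraatteemmii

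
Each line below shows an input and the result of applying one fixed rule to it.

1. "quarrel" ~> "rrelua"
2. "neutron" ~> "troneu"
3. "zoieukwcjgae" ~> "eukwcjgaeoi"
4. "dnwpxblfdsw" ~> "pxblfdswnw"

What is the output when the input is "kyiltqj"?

The pattern: delete the first character, then move the first 2 characters to the end (rotate left by 2).
"kyiltqj" → "yiltqj" → "ltqjyi".

ltqjyi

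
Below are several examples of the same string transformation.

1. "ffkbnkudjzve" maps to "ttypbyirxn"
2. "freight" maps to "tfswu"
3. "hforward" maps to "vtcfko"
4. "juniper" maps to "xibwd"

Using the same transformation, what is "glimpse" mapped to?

uzwad

The transformation: shift every letter 12 places backward in the alphabet (wrapping around), then delete the last 2 characters.
"glimpse" → "uzwadgs" → "uzwad".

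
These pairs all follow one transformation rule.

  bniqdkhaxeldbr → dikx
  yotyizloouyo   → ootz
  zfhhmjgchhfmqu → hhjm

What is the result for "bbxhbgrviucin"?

giix

The transformation: keep one character in every 3, starting at position 3 (positions 3rd, 6th, 9th, ...), then sort the characters into alphabetical order.
"bbxhbgrviucin" → "xgii" → "giix".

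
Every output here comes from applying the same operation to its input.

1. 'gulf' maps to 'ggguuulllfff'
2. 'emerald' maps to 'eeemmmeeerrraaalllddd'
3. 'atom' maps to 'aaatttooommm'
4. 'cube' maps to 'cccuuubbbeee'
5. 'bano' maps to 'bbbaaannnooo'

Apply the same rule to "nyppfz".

Looking at the pairs, the operation is to repeat every character 3 times.
So "nyppfz" becomes "nnnyyyppppppfffzzz".

nnnyyyppppppfffzzz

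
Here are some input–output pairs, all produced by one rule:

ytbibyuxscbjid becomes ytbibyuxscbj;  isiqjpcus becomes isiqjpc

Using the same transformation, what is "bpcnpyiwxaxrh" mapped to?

bpcnpyiwxax

Rule — delete the last 2 characters.
"bpcnpyiwxaxrh" → "bpcnpyiwxax".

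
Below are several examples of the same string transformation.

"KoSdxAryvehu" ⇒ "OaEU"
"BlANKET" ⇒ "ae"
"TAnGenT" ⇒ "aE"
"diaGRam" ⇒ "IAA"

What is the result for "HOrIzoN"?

oiO

Rule — flip the case of every letter, then keep only the vowels.
For "HOrIzoN", step one produces "hoRiZOn"; step two turns that into "oiO".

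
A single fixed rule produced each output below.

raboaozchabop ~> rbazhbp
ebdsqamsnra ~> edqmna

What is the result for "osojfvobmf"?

oofom

What's happening: keep every other character starting from the first (positions 1st, 3rd, 5th, ...).
So "osojfvobmf" becomes "oofom".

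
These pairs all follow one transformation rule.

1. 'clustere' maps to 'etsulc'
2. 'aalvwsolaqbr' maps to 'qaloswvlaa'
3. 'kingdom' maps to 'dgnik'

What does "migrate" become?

The transformation: delete the last 2 characters, then reverse the string.
For "migrate", step one produces "migra"; step two turns that into "argim".

argim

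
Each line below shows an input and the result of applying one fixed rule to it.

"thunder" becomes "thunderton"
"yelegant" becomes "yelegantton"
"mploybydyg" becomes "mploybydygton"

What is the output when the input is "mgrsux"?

In each case the input is transformed by: append "ton".
For "mgrsux" the result is "mgrsuxton".

mgrsuxton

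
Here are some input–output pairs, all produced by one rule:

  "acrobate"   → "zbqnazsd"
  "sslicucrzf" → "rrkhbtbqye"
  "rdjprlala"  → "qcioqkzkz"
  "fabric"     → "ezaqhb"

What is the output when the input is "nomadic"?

Rule — shift every letter 1 place backward in the alphabet (wrapping around).
So "nomadic" becomes "mnlzchb".

mnlzchb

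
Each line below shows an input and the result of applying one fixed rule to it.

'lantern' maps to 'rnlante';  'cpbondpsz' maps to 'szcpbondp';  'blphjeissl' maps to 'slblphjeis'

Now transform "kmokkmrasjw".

The pattern: move the last 2 characters to the front (rotate right by 2).
"kmokkmrasjw" → "jwkmokkmras".

jwkmokkmras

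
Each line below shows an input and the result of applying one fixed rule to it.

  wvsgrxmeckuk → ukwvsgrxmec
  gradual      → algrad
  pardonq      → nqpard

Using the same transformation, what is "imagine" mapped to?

neimag

Looking at the pairs, the operation is to move the last 2 characters to the front (rotate right by 2), then delete the last character.
"imagine" → "neimagi" → "neimag".
(Check on "pardonq": → "nqpardo" → "nqpard" ✓)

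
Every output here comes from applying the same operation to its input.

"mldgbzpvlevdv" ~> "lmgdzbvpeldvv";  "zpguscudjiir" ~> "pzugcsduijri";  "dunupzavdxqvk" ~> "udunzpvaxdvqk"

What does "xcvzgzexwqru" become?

The pattern: swap each adjacent pair of characters (1↔2, 3↔4, ...).
So "xcvzgzexwqru" becomes "cxzvzgxeqwur".

cxzvzgxeqwur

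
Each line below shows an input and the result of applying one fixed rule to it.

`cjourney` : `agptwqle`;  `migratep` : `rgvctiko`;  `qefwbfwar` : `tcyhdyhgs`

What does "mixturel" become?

The pattern: reverse the string, then shift every letter 2 places forward in the alphabet (wrapping around).
Doing the same to "mixturel": "ngtwvzko".

ngtwvzko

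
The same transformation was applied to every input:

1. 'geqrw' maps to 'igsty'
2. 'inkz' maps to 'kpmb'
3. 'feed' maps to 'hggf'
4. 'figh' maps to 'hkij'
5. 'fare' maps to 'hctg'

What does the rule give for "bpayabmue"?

drcacdowg

The pattern: shift every letter 2 places forward in the alphabet (wrapping around).
"bpayabmue" → "drcacdowg".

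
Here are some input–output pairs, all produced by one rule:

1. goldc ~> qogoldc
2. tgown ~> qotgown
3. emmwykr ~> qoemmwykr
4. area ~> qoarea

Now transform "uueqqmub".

Rule — prepend "qo".
So "uueqqmub" becomes "qouueqqmub".

qouueqqmub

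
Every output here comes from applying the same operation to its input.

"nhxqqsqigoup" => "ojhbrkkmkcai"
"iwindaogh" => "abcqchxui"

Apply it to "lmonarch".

The transformation: move the last 2 characters to the front (rotate right by 2), then shift every letter 6 places backward in the alphabet (wrapping around).
Working it through for "lmonarch": intermediate "chlmonar", final "wbfgihul".

wbfgihul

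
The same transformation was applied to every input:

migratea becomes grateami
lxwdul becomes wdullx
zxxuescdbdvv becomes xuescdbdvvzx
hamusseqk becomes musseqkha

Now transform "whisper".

isperwh

Each output is the input with this applied: move the first 2 characters to the end (rotate left by 2).
For "whisper" the result is "isperwh".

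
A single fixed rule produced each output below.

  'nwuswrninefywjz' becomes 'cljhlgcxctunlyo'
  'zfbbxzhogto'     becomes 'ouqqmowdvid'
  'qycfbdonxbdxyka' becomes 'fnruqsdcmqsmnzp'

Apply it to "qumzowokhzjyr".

fjbodldzwoyng

The rule is to shift every letter 11 places backward in the alphabet (wrapping around).
So "qumzowokhzjyr" becomes "fjbodldzwoyng".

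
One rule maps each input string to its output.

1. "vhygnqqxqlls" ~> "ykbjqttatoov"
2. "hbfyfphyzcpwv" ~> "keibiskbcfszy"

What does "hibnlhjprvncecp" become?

Looking at the pairs, the operation is to shift every letter 3 places forward in the alphabet (wrapping around).
"hibnlhjprvncecp" → "kleqokmsuyqfhfs".

kleqokmsuyqfhfs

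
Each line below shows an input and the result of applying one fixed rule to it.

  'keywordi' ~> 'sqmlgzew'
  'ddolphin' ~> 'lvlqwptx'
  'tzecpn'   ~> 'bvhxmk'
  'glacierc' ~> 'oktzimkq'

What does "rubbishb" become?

zjcpjajq

What's happening: shift every letter 8 places forward in the alphabet (wrapping around), then take characters alternately from the front and the back (1st, last, 2nd, 2nd-last, ...).
On "rubbishb" that produces "zjcpjajq".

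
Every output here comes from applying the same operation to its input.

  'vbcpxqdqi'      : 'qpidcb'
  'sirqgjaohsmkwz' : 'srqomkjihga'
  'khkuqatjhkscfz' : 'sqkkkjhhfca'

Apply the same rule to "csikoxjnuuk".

sonkkjic

The rule is to sort the characters into reverse alphabetical order, then delete the first 3 characters.
For "csikoxjnuuk", step one produces "xuusonkkjic"; step two turns that into "sonkkjic".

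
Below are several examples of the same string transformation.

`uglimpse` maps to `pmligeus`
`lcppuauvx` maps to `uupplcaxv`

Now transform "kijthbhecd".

The transformation: sort the characters into reverse alphabetical order, then move the first 2 characters to the end (rotate left by 2).
For "kijthbhecd", step one produces "tkjihhedcb"; step two turns that into "jihhedcbtk".

jihhedcbtk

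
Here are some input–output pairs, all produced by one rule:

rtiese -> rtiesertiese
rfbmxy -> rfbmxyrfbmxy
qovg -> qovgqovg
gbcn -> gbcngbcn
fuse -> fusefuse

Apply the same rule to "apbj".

Rule — write the whole string twice.
"apbj" → "apbjapbj".

apbjapbj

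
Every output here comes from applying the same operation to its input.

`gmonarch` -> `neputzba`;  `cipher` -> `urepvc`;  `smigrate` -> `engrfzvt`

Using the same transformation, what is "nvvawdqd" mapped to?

Looking at the pairs, the operation is to swap the front and back halves of the string, then shift every letter 13 places forward in the alphabet (wrapping around) — i.e. ROT13.
"nvvawdqd" → "wdqdnvva" → "jqdqaiin".

jqdqaiin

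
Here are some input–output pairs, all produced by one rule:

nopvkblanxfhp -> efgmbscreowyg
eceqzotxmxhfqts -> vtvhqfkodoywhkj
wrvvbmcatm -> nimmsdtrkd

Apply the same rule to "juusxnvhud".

alljoemylu

The transformation: shift every letter 9 places backward in the alphabet (wrapping around).
Doing the same to "juusxnvhud": "alljoemylu".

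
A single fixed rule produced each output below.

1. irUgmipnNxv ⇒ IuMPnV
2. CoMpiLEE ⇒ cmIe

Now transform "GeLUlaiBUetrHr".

Looking at the pairs, the operation is to keep every other character starting from the first (positions 1st, 3rd, 5th, ...), then flip the case of every letter.
Working it through for "GeLUlaiBUetrHr": intermediate "GLliUtH", final "glLIuTh".
(Check on "CoMpiLEE": → "CMiE" → "cmIe" ✓)

glLIuTh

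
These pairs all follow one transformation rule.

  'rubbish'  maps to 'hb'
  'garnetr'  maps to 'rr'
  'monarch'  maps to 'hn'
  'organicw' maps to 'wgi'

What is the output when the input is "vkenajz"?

The rule is to move the last 2 characters to the front (rotate right by 2), then keep one character in every 3, starting at position 2 (positions 2nd, 5th, 8th, ...).
Working it through for "vkenajz": intermediate "jzvkena", final "ze".

ze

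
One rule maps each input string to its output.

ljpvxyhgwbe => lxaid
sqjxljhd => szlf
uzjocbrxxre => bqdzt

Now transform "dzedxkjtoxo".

bfmvz

The pattern: shift every letter 2 places forward in the alphabet (wrapping around), then keep every other character starting from the second (positions 2nd, 4th, 6th, ...).
On "dzedxkjtoxo": the first step gives "fbgfzmlvqzq", and the second then gives "bfmvz".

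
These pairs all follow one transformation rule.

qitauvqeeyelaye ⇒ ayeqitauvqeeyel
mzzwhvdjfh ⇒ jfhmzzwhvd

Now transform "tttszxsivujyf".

What's happening: move the last 3 characters to the front (rotate right by 3).
So "tttszxsivujyf" becomes "jyftttszxsivu".

jyftttszxsivu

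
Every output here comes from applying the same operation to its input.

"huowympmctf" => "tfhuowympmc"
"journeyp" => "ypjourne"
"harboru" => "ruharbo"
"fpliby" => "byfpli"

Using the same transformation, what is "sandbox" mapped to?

Rule — move the last 2 characters to the front (rotate right by 2).
For "sandbox" the result is "oxsandb".

oxsandb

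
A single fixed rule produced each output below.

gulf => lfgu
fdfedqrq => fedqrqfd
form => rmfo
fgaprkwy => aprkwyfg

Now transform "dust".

stdu

The pattern: move the first 2 characters to the end (rotate left by 2).
Applying that to "dust" gives "stdu".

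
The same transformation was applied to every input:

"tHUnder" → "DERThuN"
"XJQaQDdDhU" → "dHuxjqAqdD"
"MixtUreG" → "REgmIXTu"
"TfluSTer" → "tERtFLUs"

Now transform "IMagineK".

NEkimAGI

What's happening: move the last 3 characters to the front (rotate right by 3), then flip the case of every letter.
For "IMagineK", step one produces "neKIMagi"; step two turns that into "NEkimAGI".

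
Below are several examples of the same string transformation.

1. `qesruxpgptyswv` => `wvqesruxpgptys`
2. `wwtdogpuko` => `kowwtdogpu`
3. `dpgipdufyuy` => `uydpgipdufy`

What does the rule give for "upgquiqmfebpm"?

pmupgquiqmfeb

Rule — move the last 2 characters to the front (rotate right by 2).
So "upgquiqmfebpm" becomes "pmupgquiqmfeb".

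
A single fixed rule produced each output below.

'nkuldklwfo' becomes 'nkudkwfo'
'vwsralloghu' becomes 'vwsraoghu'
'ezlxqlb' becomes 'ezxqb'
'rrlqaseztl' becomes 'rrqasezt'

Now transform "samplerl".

The transformation: remove every "l".
"samplerl" → "samper".

samper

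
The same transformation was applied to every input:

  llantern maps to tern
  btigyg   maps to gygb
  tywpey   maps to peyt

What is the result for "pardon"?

The pattern: swap the front and back halves of the string, then keep only the first 4 characters.
Applying both steps to "pardon": "donpar", then "donp".

donp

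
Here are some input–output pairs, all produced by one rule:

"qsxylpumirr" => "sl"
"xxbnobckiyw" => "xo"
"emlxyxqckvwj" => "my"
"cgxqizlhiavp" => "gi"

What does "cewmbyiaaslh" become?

eb

The rule is to keep one character in every 3, starting at position 2 (positions 2nd, 5th, 8th, ...), then keep only the first 2 characters.
On "cewmbyiaaslh": the first step gives "ebal", and the second then gives "eb".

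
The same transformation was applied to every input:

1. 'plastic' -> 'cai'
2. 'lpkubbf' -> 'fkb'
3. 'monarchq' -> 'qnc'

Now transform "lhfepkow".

wfk

Looking at the pairs, the operation is to move the last character to the front, then keep one character in every 3, starting at position 1 (positions 1st, 4th, 7th, ...).
Starting from "lhfepkow": after the first operation, "wlhfepko"; after the second, "wfk".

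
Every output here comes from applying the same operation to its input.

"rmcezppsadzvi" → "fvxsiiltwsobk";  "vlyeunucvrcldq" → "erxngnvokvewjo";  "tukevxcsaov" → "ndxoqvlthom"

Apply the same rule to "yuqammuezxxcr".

The transformation: move the first character to the end, then shift every letter 7 places backward in the alphabet (wrapping around).
Starting from "yuqammuezxxcr": after the first operation, "uqammuezxxcry"; after the second, "njtffnxsqqvkr".
(Check on "tukevxcsaov": → "ukevxcsaovt" → "ndxoqvlthom" ✓)

njtffnxsqqvkr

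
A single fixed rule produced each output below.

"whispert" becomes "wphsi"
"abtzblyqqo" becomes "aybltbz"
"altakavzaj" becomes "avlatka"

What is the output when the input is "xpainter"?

xnpia

Each output is the input with this applied: delete the last 3 characters, then take characters alternately from the front and the back (1st, last, 2nd, 2nd-last, ...).
Starting from "xpainter": after the first operation, "xpain"; after the second, "xnpia".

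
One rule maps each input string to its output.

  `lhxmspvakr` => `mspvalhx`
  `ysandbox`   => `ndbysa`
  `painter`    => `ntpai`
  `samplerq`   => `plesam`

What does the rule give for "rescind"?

cires

The pattern: delete the last 2 characters, then move the first 3 characters to the end (rotate left by 3).
For "rescind", step one produces "resci"; step two turns that into "cires".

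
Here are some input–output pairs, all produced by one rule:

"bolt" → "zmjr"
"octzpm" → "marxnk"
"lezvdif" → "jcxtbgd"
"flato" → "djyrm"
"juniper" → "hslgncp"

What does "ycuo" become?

wasm

Looking at the pairs, the operation is to shift every letter 2 places backward in the alphabet (wrapping around).
Applying that to "ycuo" gives "wasm".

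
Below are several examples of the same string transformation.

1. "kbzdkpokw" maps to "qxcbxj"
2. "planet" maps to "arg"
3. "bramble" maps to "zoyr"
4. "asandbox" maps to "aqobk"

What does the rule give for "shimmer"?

zzre

Each output is the input with this applied: delete the first 3 characters, then shift every letter 13 places forward in the alphabet (wrapping around) — i.e. ROT13.
For "shimmer", step one produces "mmer"; step two turns that into "zzre".
(Check on "kbzdkpokw": → "dkpokw" → "qxcbxj" ✓)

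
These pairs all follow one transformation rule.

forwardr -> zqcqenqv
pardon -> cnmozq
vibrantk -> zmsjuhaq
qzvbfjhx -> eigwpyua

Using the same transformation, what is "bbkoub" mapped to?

ntaaaj

The transformation: swap the front and back halves of the string, then shift every letter 1 place backward in the alphabet (wrapping around).
"bbkoub" → "oubbbk" → "ntaaaj".
(Check on "pardon": → "donpar" → "cnmozq" ✓)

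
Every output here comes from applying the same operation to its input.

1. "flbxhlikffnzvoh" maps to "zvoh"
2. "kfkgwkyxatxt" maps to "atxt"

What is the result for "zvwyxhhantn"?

antn

What's happening: keep only the last 4 characters.
So "zvwyxhhantn" becomes "antn".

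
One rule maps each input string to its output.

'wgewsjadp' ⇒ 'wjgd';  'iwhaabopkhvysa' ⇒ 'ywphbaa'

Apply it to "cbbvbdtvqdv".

The rule is to keep every other character starting from the second (positions 2nd, 4th, 6th, ...), then sort the characters into reverse alphabetical order.
On "cbbvbdtvqdv": the first step gives "bvdvd", and the second then gives "vvddb".

vvddb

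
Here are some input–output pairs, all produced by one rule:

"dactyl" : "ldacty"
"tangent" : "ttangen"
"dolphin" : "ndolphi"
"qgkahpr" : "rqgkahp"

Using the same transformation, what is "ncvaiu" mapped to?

What's happening: move the last character to the front.
For "ncvaiu" the result is "uncvai".

uncvai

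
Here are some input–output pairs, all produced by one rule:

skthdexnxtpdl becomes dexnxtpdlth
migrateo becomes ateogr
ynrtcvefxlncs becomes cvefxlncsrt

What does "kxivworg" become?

Looking at the pairs, the operation is to delete the first 2 characters, then move the first 2 characters to the end (rotate left by 2).
"kxivworg" → "worgiv".

worgiv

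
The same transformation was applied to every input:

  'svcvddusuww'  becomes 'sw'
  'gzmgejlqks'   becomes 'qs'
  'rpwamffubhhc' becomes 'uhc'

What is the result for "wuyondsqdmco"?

qmo

Each output is the input with this applied: keep every other character starting from the second (positions 2nd, 4th, 6th, ...), then delete the first 3 characters.
For "wuyondsqdmco", step one produces "uodqmo"; step two turns that into "qmo".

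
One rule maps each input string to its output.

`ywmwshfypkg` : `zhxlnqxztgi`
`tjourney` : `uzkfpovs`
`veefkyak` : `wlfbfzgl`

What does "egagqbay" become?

The rule is to shift every letter 1 place forward in the alphabet (wrapping around), then take characters alternately from the front and the back (1st, last, 2nd, 2nd-last, ...).
Working it through for "egagqbay": intermediate "fhbhrcbz", final "fzhbbchr".

fzhbbchr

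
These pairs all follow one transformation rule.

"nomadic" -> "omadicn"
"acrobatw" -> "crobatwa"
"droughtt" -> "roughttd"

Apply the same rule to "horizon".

orizonh

The pattern: move the first character to the end.
Applying that to "horizon" gives "orizonh".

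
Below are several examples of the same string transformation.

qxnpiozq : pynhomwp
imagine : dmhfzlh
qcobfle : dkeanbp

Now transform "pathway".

What's happening: shift every letter 1 place backward in the alphabet (wrapping around), then reverse the string.
Working it through for "pathway": intermediate "ozsgvzx", final "xzvgszo".

xzvgszo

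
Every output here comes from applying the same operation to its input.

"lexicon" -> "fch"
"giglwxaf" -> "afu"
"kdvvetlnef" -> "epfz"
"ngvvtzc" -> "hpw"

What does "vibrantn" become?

Rule — shift every letter 6 places backward in the alphabet (wrapping around), then keep one character in every 3, starting at position 1 (positions 1st, 4th, 7th, ...).
Applying both steps to "vibrantn": "pcvluhnh", then "pln".
(Check on "kdvvetlnef": → "exppynfhyz" → "epfz" ✓)

pln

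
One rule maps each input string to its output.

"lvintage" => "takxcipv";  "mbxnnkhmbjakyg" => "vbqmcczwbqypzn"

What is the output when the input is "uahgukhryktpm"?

The rule is to shift every letter 11 places backward in the alphabet (wrapping around), then move the last character to the front.
"uahgukhryktpm" → "jpwvjzwgnzieb" → "bjpwvjzwgnzie".

bjpwvjzwgnzie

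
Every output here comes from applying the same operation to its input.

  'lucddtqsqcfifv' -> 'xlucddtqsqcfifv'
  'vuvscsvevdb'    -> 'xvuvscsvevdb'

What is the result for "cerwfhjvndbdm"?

xcerwfhjvndbdm

The transformation: prepend "x".
Applying that to "cerwfhjvndbdm" gives "xcerwfhjvndbdm".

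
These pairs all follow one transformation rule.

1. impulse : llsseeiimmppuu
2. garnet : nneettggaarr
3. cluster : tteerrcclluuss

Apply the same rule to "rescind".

iinnddrreesscc

The transformation: move the last 3 characters to the front (rotate right by 3), then double every character.
For "rescind", step one produces "indresc"; step two turns that into "iinnddrreesscc".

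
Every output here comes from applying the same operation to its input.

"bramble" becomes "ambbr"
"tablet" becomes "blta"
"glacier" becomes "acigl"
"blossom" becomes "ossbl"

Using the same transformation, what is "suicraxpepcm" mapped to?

What's happening: delete the last 2 characters, then move the first 2 characters to the end (rotate left by 2).
Working it through for "suicraxpepcm": intermediate "suicraxpep", final "icraxpepsu".

icraxpepsu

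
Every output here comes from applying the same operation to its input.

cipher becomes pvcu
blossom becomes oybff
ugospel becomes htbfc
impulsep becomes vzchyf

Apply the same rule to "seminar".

frzva

What's happening: shift every letter 13 places forward in the alphabet (wrapping around) — i.e. ROT13, then delete the last 2 characters.
Working it through for "seminar": intermediate "frzvane", final "frzva".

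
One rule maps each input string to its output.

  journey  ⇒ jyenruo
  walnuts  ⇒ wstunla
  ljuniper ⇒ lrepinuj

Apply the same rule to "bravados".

bsodavar

The rule is to reverse the string, then move the last character to the front.
Applying both steps to "bravados": "sodavarb", then "bsodavar".
(Check on "journey": → "yenruoj" → "jyenruo" ✓)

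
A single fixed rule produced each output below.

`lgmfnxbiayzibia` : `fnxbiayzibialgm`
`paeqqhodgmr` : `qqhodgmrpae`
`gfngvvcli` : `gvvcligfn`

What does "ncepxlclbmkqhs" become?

The rule is to move the first 3 characters to the end (rotate left by 3).
On "ncepxlclbmkqhs" that produces "pxlclbmkqhsnce".

pxlclbmkqhsnce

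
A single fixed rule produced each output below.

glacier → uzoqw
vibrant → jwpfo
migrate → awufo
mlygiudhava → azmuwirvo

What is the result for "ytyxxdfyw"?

The pattern: shift every letter 12 places backward in the alphabet (wrapping around), then delete the last 2 characters.
Doing the same to "ytyxxdfyw": "mhmllrt".

mhmllrt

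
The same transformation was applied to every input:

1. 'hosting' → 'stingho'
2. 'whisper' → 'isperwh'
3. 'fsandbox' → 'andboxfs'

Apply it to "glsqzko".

sqzkogl

The rule is to move the first 2 characters to the end (rotate left by 2).
For "glsqzko" the result is "sqzkogl".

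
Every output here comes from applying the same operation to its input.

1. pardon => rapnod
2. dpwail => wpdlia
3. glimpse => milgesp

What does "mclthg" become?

lcmght

In each case the input is transformed by: move the last 3 characters to the front (rotate right by 3), then reverse the string.
"mclthg" → "thgmcl" → "lcmght".
(Check on "pardon": → "donpar" → "rapnod" ✓)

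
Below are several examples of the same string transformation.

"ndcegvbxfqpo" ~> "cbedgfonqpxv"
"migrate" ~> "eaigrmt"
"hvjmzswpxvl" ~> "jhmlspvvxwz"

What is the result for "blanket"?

bakenlt

The rule is to sort the characters into alphabetical order, then swap each adjacent pair of characters (1↔2, 3↔4, ...).
Applying both steps to "blanket": "abeklnt", then "bakenlt".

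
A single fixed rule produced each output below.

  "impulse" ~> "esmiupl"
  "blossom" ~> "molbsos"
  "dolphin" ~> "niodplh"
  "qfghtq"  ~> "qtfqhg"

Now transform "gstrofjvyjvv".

The rule is to move the last 2 characters to the front (rotate right by 2), then swap each adjacent pair of characters (1↔2, 3↔4, ...).
For "gstrofjvyjvv", step one produces "vvgstrofjvyj"; step two turns that into "vvsgrtfovjjy".

vvsgrtfovjjy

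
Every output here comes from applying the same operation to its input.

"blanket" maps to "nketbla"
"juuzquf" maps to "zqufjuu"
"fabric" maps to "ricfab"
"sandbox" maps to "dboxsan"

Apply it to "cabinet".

inetcab

Rule — move the first 3 characters to the end (rotate left by 3).
On "cabinet" that produces "inetcab".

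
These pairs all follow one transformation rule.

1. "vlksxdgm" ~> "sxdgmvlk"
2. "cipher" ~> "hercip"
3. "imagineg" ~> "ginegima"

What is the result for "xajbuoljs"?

Looking at the pairs, the operation is to move the first 3 characters to the end (rotate left by 3).
Applying that to "xajbuoljs" gives "buoljsxaj".

buoljsxaj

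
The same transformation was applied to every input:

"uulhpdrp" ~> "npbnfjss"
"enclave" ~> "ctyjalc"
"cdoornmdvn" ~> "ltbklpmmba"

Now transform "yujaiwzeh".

The pattern: reverse the string, then shift every letter 2 places backward in the alphabet (wrapping around).
On "yujaiwzeh": the first step gives "hezwiajuy", and the second then gives "fcxugyhsw".

fcxugyhsw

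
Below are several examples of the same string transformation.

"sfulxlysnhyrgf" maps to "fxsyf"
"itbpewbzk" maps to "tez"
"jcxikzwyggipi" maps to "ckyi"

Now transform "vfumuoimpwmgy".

fumm

Looking at the pairs, the operation is to keep one character in every 3, starting at position 2 (positions 2nd, 5th, 8th, ...).
Doing the same to "vfumuoimpwmgy": "fumm".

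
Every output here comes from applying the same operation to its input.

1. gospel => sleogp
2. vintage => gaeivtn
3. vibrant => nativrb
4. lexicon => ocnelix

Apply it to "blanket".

The rule is to swap each adjacent pair of characters (1↔2, 3↔4, ...), then move the last 3 characters to the front (rotate right by 3).
Applying both steps to "blanket": "lbnaekt", then "ektlbna".

ektlbna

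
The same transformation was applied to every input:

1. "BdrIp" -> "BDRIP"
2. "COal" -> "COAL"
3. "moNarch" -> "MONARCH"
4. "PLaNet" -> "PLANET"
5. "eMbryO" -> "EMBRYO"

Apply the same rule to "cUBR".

What's happening: convert every letter to uppercase.
For "cUBR" the result is "CUBR".

CUBR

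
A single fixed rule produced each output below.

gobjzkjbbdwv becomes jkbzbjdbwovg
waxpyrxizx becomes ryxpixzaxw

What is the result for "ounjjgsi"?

jjgnsuio

The pattern: take characters alternately from the front and the back (1st, last, 2nd, 2nd-last, ...), then reverse the string.
"ounjjgsi" → "oiusngjj" → "jjgnsuio".
(Check on "waxpyrxizx": → "wxazxipxyr" → "ryxpixzaxw" ✓)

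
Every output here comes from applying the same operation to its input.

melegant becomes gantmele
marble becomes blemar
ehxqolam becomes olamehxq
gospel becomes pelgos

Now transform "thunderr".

The pattern: swap the front and back halves of the string.
Doing the same to "thunderr": "derrthun".

derrthun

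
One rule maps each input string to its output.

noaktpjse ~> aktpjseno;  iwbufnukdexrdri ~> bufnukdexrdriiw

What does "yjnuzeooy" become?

Each output is the input with this applied: move the first 2 characters to the end (rotate left by 2).
On "yjnuzeooy" that produces "nuzeooyyj".

nuzeooyyj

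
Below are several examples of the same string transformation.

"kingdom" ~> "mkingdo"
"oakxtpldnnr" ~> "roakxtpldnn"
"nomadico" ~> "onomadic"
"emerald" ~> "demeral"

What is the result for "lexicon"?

The pattern: move the last character to the front.
"lexicon" → "nlexico".

nlexico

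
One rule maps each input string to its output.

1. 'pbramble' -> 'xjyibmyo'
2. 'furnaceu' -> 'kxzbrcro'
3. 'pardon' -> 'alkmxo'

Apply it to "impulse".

ripbfjm

The pattern: move the first 3 characters to the end (rotate left by 3), then shift every letter 3 places backward in the alphabet (wrapping around).
On "impulse": the first step gives "ulseimp", and the second then gives "ripbfjm".
(Check on "furnaceu": → "naceufur" → "kxzbrcro" ✓)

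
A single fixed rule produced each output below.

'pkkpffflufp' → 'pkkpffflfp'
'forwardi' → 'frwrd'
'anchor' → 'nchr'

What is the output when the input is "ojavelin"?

jvln

The transformation: remove every vowel.
Doing the same to "ojavelin": "jvln".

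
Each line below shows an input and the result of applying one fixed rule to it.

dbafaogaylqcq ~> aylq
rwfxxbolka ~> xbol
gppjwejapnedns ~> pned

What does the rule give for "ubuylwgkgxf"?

wgkg

The pattern: move the last 2 characters to the front (rotate right by 2), then keep only the last 4 characters.
Applying both steps to "ubuylwgkgxf": "xfubuylwgkg", then "wgkg".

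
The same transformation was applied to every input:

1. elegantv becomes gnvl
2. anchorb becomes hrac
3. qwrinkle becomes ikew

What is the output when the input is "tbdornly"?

The transformation: move the first 3 characters to the end (rotate left by 3), then keep every other character starting from the first (positions 1st, 3rd, 5th, ...).
For "tbdornly", step one produces "ornlytbd"; step two turns that into "onyb".

onyb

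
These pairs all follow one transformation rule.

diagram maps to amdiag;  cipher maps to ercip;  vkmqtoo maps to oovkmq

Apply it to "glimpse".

In each case the input is transformed by: move the last 2 characters to the front (rotate right by 2), then delete the last character.
Working it through for "glimpse": intermediate "seglimp", final "seglim".

seglim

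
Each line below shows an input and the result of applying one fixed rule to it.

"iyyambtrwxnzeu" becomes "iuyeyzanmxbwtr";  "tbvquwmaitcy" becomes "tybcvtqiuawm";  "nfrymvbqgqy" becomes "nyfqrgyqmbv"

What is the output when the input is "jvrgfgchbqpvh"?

jhvvrpgqfbghc

The rule is to take characters alternately from the front and the back (1st, last, 2nd, 2nd-last, ...).
"jvrgfgchbqpvh" → "jhvvrpgqfbghc".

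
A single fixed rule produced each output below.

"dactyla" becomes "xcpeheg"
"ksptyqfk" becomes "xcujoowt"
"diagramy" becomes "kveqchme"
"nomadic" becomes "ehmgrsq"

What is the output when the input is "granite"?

rmxikve

In each case the input is transformed by: move the first 3 characters to the end (rotate left by 3), then shift every letter 4 places forward in the alphabet (wrapping around).
Starting from "granite": after the first operation, "nitegra"; after the second, "rmxikve".
(Check on "ksptyqfk": → "tyqfkksp" → "xcujoowt" ✓)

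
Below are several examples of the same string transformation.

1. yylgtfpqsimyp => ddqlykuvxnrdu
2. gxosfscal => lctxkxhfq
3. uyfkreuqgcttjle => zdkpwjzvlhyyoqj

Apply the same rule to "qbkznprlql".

vgpesuwqvq

The rule is to shift every letter 5 places forward in the alphabet (wrapping around).
On "qbkznprlql" that produces "vgpesuwqvq".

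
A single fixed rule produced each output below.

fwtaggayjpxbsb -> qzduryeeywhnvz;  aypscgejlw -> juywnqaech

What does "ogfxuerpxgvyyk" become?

wimedvscpnvetw

Looking at the pairs, the operation is to shift every letter 2 places backward in the alphabet (wrapping around), then move the last 2 characters to the front (rotate right by 2).
"ogfxuerpxgvyyk" → "medvscpnvetwwi" → "wimedvscpnvetw".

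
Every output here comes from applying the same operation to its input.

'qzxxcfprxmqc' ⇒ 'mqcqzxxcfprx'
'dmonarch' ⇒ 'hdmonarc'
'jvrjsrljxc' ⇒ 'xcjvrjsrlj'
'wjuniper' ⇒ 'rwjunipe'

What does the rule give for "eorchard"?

In each case the input is transformed by: swap the front and back halves of the string, then move the first 3 characters to the end (rotate left by 3).
"eorchard" → "deorchar".

deorchar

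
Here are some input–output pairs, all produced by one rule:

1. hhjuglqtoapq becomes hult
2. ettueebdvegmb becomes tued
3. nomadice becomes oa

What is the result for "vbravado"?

ba

Looking at the pairs, the operation is to keep every other character starting from the second (positions 2nd, 4th, 6th, ...), then delete the last 2 characters.
Applying both steps to "vbravado": "baao", then "ba".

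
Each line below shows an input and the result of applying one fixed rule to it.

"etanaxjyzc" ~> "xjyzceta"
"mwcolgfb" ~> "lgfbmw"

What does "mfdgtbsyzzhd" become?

syzzhdmfdg

The rule is to swap the front and back halves of the string, then delete the last 2 characters.
Starting from "mfdgtbsyzzhd": after the first operation, "syzzhdmfdgtb"; after the second, "syzzhdmfdg".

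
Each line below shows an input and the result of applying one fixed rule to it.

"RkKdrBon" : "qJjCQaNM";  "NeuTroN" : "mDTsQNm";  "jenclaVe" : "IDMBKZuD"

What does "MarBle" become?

The pattern: shift every letter 1 place backward in the alphabet (wrapping around), then flip the case of every letter.
For "MarBle", step one produces "LzqAkd"; step two turns that into "lZQaKD".
(Check on "RkKdrBon": → "QjJcqAnm" → "qJjCQaNM" ✓)

lZQaKD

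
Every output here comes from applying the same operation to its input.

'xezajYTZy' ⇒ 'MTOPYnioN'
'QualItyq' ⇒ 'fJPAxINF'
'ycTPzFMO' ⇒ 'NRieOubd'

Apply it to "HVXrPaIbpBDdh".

wkmGePxQEqsSW

The pattern: flip the case of every letter, then shift every letter 11 places backward in the alphabet (wrapping around).
For "HVXrPaIbpBDdh", step one produces "hvxRpAiBPbdDH"; step two turns that into "wkmGePxQEqsSW".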